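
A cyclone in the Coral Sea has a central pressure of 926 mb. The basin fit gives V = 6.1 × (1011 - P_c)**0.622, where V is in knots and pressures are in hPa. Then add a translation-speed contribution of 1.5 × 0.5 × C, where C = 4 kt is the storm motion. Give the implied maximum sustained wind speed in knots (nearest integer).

ΔP = 1011 − 926 = 85 mb.
85^0.622 ≈ 15.853.
V ≈ 6.1 × 15.853 ≈ 96.7 kt.
Translation term: 1.5 × 0.5 × 4 = 3 kt.
Corrected V ≈ 99.7 kt → 100 kt.

100 kt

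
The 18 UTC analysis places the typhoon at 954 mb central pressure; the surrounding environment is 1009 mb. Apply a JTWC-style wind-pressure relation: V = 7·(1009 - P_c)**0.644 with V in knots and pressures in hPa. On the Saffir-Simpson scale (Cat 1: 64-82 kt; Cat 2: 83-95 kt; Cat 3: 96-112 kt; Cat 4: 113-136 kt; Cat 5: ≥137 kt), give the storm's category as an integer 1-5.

ΔP = 1009 − 954 = 55 mb.
V ≈ 7 × 55^0.644 = 7 × 13.21 ≈ 92 kt.
92 kt falls in the Category 2 band.

2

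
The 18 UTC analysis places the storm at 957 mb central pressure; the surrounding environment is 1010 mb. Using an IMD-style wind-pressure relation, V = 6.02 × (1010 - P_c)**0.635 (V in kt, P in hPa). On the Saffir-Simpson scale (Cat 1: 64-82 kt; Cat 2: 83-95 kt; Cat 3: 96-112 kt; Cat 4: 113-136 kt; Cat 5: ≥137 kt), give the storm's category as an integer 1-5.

ΔP = 1010 − 957 = 53 mb.
V ≈ 6.02 × 53^0.635 = 6.02 × 12.44 ≈ 75 kt.
75 kt falls in the Category 1 band.

1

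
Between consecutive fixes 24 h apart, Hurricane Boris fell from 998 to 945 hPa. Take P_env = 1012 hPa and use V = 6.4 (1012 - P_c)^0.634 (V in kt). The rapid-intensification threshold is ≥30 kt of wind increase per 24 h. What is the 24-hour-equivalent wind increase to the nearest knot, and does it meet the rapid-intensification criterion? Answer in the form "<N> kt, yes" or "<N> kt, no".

V₁: ΔP = 14, V ≈ 6.4 × 14^0.634 ≈ 34.11 kt.
V₂: ΔP = 67, V ≈ 6.4 × 67^0.634 ≈ 92.03 kt.
ΔV over 24 h = 57.92 kt → 24 h equivalent = 57.92 × 24/24 ≈ 57.92 kt.
58 kt ≥ 30 kt ⇒ rapid intensification.

58 kt, yes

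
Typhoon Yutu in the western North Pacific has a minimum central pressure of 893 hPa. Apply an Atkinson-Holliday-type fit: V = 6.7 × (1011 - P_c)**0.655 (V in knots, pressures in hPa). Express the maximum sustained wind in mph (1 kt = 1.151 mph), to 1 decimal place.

175.5 mph

ΔP = 1011 − 893 = 118 hPa.
V ≈ 6.7 × 118^0.655 = 6.7 × 22.755 ≈ 152.461 kt.
152.461 × 1.151 ≈ 175.48 mph → 175.5 mph.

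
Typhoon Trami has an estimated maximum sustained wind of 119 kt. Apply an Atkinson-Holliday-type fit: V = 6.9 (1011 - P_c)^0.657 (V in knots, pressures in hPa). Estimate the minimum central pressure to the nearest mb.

935 mb

ΔP = (V / 6.9)^(1/0.657) = (119/6.9)^1.522.
119/6.9 = 17.246; 17.246^1.522 ≈ 76.27 mb.
P_c = 1011 − 76.27 = 934.73 ≈ 935 mb.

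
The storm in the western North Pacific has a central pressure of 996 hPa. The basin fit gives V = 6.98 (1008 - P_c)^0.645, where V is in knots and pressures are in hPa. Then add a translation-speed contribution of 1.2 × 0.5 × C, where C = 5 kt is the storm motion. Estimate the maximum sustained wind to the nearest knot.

38 kt

ΔP = 1008 − 996 = 12 hPa.
12^0.645 ≈ 4.967.
V ≈ 6.98 × 4.967 ≈ 34.7 kt.
Translation term: 1.2 × 0.5 × 5 = 3 kt.
Corrected V ≈ 37.7 kt → 38 kt.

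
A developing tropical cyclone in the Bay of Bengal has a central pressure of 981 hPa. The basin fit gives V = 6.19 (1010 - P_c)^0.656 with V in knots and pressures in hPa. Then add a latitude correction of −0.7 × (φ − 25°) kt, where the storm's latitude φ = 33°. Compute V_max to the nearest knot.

ΔP = 1010 − 981 = 29 hPa.
29^0.656 ≈ 9.106.
V ≈ 6.19 × 9.106 ≈ 56.4 kt.
Latitude correction: −0.7 × (33 − 25) = -5.6 kt.
Corrected V ≈ 50.8 kt → 51 kt.

51 kt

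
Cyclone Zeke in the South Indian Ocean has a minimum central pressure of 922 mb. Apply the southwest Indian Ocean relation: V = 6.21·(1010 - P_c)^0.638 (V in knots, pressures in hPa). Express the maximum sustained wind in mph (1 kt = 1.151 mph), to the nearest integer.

124 mph

ΔP = 1010 − 922 = 88 mb.
V ≈ 6.21 × 88^0.638 = 6.21 × 17.401 ≈ 108.062 kt.
108.062 × 1.151 ≈ 124.38 mph → 124 mph.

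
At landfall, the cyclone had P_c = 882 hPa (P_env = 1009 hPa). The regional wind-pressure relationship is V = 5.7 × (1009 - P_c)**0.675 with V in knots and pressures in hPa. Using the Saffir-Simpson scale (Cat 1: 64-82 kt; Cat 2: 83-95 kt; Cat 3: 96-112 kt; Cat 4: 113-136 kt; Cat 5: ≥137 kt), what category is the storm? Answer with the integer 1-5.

5

ΔP = 1009 − 882 = 127 hPa.
V ≈ 5.7 × 127^0.675 = 5.7 × 26.31 ≈ 150 kt.
150 kt falls in the Category 5 band.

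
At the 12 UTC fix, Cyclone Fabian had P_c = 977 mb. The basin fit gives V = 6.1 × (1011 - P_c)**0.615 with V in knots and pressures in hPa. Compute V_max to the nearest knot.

53 kt

ΔP = 1011 − 977 = 34 mb.
34^0.615 ≈ 8.747.
V ≈ 6.1 × 8.747 ≈ 53.4 kt.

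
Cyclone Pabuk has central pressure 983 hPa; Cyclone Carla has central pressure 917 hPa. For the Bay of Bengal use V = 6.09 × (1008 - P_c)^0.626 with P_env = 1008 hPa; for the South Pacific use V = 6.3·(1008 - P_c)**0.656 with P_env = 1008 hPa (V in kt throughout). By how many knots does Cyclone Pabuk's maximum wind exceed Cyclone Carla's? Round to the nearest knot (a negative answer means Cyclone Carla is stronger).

Cyclone Pabuk: ΔP = 25; V ≈ 6.09 × 25^0.626 ≈ 45.68 kt.
Cyclone Carla: ΔP = 91; V ≈ 6.3 × 91^0.656 ≈ 121.47 kt.
Difference ≈ 45.68 − 121.47 = -75.79 → -76 kt.

-76 kt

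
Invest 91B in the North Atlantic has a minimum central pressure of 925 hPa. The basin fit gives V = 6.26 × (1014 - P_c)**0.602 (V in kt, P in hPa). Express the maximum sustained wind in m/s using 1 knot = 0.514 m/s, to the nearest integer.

48 m/s

ΔP = 1014 − 925 = 89 hPa.
V ≈ 6.26 × 89^0.602 = 6.26 × 14.912 ≈ 93.348 kt.
93.348 × 0.514 ≈ 47.98 m/s → 48 m/s.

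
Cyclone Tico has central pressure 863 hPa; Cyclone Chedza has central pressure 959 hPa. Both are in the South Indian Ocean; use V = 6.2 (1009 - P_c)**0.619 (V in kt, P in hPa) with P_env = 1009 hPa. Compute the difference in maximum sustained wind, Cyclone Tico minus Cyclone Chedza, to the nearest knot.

Cyclone Tico: ΔP = 146; V ≈ 6.2 × 146^0.619 ≈ 135.56 kt.
Cyclone Chedza: ΔP = 50; V ≈ 6.2 × 50^0.619 ≈ 69.83 kt.
Difference ≈ 135.56 − 69.83 = 65.73 → 66 kt.

66 kt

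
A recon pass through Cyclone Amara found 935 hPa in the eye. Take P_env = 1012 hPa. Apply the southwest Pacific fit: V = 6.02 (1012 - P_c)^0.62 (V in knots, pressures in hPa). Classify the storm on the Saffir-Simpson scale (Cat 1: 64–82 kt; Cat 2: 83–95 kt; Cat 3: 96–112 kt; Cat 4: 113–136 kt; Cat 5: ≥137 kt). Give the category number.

ΔP = 1012 − 935 = 77 hPa.
V ≈ 6.02 × 77^0.62 = 6.02 × 14.78 ≈ 89 kt.
89 kt falls in the Category 2 band.

2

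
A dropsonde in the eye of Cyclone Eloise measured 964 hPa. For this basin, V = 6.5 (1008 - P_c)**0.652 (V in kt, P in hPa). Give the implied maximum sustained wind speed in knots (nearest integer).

77 kt

ΔP = 1008 − 964 = 44 hPa.
44^0.652 ≈ 11.790.
V ≈ 6.5 × 11.790 ≈ 76.6 kt.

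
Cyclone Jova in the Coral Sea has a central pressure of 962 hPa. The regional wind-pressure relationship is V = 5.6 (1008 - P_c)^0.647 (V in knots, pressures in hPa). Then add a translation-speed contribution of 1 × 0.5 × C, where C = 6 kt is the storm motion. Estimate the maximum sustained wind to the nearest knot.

ΔP = 1008 − 962 = 46 hPa.
46^0.647 ≈ 11.907.
V ≈ 5.6 × 11.907 ≈ 66.7 kt.
Translation term: 1 × 0.5 × 6 = 3 kt.
Corrected V ≈ 69.7 kt → 70 kt.

70 kt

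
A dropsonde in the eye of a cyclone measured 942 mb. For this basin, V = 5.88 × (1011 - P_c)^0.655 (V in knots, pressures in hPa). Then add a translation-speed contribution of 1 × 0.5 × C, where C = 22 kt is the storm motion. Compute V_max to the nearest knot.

105 kt

ΔP = 1011 − 942 = 69 mb.
69^0.655 ≈ 16.012.
V ≈ 5.88 × 16.012 ≈ 94.2 kt.
Translation term: 1 × 0.5 × 22 = 11 kt.
Corrected V ≈ 105.2 kt → 105 kt.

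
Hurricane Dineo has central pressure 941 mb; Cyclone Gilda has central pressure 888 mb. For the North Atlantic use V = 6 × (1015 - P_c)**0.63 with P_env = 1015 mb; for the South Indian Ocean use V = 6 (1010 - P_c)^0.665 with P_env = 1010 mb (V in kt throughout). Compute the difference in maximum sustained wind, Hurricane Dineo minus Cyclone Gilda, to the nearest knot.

Hurricane Dineo: ΔP = 74; V ≈ 6 × 74^0.63 ≈ 90.32 kt.
Cyclone Gilda: ΔP = 122; V ≈ 6 × 122^0.665 ≈ 146.41 kt.
Difference ≈ 90.32 − 146.41 = -56.09 → -56 kt.

-56 kt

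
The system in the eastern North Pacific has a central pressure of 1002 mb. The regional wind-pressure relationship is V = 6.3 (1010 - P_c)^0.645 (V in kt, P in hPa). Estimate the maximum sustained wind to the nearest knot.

24 kt

ΔP = 1010 − 1002 = 8 mb.
8^0.645 ≈ 3.824.
V ≈ 6.3 × 3.824 ≈ 24.1 kt.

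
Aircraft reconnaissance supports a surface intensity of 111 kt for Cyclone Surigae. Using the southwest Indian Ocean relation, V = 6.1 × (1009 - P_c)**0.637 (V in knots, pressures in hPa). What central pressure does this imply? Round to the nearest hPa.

914 hPa

ΔP = (V / 6.1)^(1/0.637) = (111/6.1)^1.570.
111/6.1 = 18.197; 18.197^1.570 ≈ 95.06 hPa.
P_c = 1009 − 95.06 = 913.94 ≈ 914 hPa.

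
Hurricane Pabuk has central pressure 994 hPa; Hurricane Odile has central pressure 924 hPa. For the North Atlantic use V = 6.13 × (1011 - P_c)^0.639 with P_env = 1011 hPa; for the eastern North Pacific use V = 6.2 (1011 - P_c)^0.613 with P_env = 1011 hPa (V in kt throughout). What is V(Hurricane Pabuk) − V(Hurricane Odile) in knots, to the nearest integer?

Hurricane Pabuk: ΔP = 17; V ≈ 6.13 × 17^0.639 ≈ 37.47 kt.
Hurricane Odile: ΔP = 87; V ≈ 6.2 × 87^0.613 ≈ 95.79 kt.
Difference ≈ 37.47 − 95.79 = -58.32 → -58 kt.

-58 kt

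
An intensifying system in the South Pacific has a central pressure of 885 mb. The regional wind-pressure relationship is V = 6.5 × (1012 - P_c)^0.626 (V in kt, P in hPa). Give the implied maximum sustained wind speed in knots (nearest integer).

135 kt

ΔP = 1012 − 885 = 127 mb.
127^0.626 ≈ 20.748.
V ≈ 6.5 × 20.748 ≈ 134.9 kt.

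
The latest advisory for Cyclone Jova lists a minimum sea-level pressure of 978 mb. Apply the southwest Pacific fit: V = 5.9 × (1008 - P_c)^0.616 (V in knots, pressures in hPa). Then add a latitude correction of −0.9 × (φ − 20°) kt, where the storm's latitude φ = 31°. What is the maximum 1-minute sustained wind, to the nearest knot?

ΔP = 1008 − 978 = 30 mb.
30^0.616 ≈ 8.127.
V ≈ 5.9 × 8.127 ≈ 47.9 kt.
Latitude correction: −0.9 × (31 − 20) = -9.9 kt.
Corrected V ≈ 38 kt → 38 kt.

38 kt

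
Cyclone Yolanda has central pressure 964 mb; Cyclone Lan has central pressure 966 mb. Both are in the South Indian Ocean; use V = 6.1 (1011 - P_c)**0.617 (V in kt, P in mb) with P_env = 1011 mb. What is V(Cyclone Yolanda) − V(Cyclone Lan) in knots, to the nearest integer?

Cyclone Yolanda: ΔP = 47; V ≈ 6.1 × 47^0.617 ≈ 65.62 kt.
Cyclone Lan: ΔP = 45; V ≈ 6.1 × 45^0.617 ≈ 63.88 kt.
Difference ≈ 65.62 − 63.88 = 1.74 → 2 kt.

2 kt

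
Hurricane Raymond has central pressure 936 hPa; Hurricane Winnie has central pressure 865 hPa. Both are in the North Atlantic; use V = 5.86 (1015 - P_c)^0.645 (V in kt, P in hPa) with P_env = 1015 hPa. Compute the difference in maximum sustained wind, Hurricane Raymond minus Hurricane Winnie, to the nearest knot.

Hurricane Raymond: ΔP = 79; V ≈ 5.86 × 79^0.645 ≈ 98.14 kt.
Hurricane Winnie: ΔP = 150; V ≈ 5.86 × 150^0.645 ≈ 148.41 kt.
Difference ≈ 98.14 − 148.41 = -50.27 → -50 kt.

-50 kt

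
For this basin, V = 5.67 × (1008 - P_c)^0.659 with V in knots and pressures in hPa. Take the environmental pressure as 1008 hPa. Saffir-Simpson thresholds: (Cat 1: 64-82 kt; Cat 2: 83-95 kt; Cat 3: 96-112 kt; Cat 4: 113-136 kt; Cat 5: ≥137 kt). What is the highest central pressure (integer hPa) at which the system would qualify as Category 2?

Category 2 begins at V = 83 kt.
Required ΔP = (83/5.67)^(1/0.659) = 14.638^1.517 ≈ 58.69 hPa.
P_c ≤ 1008 − 58.69 = 949.31, so the highest integer P_c is 949 hPa.

949 hPa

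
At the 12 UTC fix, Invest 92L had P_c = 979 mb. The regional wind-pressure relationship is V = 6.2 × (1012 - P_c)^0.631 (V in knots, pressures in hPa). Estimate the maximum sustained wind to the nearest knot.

ΔP = 1012 − 979 = 33 mb.
33^0.631 ≈ 9.082.
V ≈ 6.2 × 9.082 ≈ 56.3 kt.

56 kt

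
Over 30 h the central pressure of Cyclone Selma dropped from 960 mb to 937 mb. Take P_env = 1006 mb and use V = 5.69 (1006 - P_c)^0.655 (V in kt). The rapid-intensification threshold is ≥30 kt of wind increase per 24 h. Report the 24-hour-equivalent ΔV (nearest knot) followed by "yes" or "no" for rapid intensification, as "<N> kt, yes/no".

V₁: ΔP = 46, V ≈ 5.69 × 46^0.655 ≈ 69.86 kt.
V₂: ΔP = 69, V ≈ 5.69 × 69^0.655 ≈ 91.11 kt.
ΔV over 30 h = 21.25 kt → 24 h equivalent = 21.25 × 24/30 ≈ 17.00 kt.
17 kt < 30 kt ⇒ not rapid intensification.

17 kt, no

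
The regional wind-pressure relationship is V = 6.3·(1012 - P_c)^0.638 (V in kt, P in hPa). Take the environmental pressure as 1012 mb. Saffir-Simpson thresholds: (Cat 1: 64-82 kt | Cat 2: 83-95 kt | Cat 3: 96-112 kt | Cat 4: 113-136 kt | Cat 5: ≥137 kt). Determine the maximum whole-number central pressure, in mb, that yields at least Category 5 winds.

887 mb

Category 5 begins at V = 137 kt.
Required ΔP = (137/6.3)^(1/0.638) = 21.746^1.567 ≈ 124.80 mb.
P_c ≤ 1012 − 124.80 = 887.20, so the highest integer P_c is 887 mb.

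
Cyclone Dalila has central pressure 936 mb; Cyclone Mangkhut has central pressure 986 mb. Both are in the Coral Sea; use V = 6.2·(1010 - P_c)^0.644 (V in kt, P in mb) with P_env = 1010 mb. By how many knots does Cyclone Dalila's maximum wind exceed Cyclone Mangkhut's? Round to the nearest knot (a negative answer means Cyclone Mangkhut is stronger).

Cyclone Dalila: ΔP = 74; V ≈ 6.2 × 74^0.644 ≈ 99.12 kt.
Cyclone Mangkhut: ΔP = 24; V ≈ 6.2 × 24^0.644 ≈ 48.00 kt.
Difference ≈ 99.12 − 48.00 = 51.12 → 51 kt.

51 kt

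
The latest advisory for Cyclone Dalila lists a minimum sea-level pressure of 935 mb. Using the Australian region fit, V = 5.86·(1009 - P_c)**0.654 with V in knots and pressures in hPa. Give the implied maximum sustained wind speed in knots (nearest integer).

98 kt

ΔP = 1009 − 935 = 74 mb.
74^0.654 ≈ 16.691.
V ≈ 5.86 × 16.691 ≈ 97.8 kt.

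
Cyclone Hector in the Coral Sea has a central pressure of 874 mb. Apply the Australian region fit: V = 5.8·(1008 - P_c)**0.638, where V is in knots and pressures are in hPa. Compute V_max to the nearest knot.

ΔP = 1008 − 874 = 134 mb.
134^0.638 ≈ 22.756.
V ≈ 5.8 × 22.756 ≈ 132.0 kt.

132 kt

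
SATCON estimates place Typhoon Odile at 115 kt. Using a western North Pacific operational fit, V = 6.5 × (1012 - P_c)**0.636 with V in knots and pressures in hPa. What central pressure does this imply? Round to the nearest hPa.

920 hPa

ΔP = (V / 6.5)^(1/0.636) = (115/6.5)^1.572.
115/6.5 = 17.692; 17.692^1.572 ≈ 91.61 hPa.
P_c = 1012 − 91.61 = 920.39 ≈ 920 hPa.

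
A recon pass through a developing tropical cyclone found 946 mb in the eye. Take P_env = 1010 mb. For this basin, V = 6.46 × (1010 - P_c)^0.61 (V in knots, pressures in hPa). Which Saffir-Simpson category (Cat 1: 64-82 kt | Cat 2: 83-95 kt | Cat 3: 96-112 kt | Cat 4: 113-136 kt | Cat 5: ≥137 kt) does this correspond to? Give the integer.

ΔP = 1010 − 946 = 64 mb.
V ≈ 6.46 × 64^0.61 = 6.46 × 12.64 ≈ 82 kt.
82 kt falls in the Category 1 band.

1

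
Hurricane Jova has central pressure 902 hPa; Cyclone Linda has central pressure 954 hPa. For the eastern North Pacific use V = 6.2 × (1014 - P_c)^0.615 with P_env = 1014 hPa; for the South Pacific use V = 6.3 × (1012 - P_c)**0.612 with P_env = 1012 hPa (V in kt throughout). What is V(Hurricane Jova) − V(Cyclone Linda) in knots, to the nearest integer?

37 kt

Hurricane Jova: ΔP = 112; V ≈ 6.2 × 112^0.615 ≈ 112.89 kt.
Cyclone Linda: ΔP = 58; V ≈ 6.3 × 58^0.612 ≈ 75.61 kt.
Difference ≈ 112.89 − 75.61 = 37.28 → 37 kt.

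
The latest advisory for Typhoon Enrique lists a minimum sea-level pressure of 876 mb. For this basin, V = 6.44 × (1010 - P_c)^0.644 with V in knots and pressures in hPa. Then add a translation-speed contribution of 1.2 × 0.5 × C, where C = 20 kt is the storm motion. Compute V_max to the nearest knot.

163 kt

ΔP = 1010 − 876 = 134 mb.
134^0.644 ≈ 23.434.
V ≈ 6.44 × 23.434 ≈ 150.9 kt.
Translation term: 1.2 × 0.5 × 20 = 12 kt.
Corrected V ≈ 162.9 kt → 163 kt.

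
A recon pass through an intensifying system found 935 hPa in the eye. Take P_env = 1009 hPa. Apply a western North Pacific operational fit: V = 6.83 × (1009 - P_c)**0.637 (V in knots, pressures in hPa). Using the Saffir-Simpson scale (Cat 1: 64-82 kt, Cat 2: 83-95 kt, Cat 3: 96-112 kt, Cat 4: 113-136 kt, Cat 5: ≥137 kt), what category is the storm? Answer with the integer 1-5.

ΔP = 1009 − 935 = 74 hPa.
V ≈ 6.83 × 74^0.637 = 6.83 × 15.51 ≈ 106 kt.
106 kt falls in the Category 3 band.

3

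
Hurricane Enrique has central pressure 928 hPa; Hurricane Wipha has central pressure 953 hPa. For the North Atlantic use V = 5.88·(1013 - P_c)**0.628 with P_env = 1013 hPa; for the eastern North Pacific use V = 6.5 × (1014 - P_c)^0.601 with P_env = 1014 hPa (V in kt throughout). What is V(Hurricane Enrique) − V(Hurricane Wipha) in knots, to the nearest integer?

Hurricane Enrique: ΔP = 85; V ≈ 5.88 × 85^0.628 ≈ 95.73 kt.
Hurricane Wipha: ΔP = 61; V ≈ 6.5 × 61^0.601 ≈ 76.89 kt.
Difference ≈ 95.73 − 76.89 = 18.84 → 19 kt.

19 kt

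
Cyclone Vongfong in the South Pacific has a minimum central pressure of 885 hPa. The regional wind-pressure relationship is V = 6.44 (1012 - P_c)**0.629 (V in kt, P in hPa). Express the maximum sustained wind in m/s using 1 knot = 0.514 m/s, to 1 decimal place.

69.7 m/s

ΔP = 1012 − 885 = 127 hPa.
V ≈ 6.44 × 127^0.629 = 6.44 × 21.052 ≈ 135.575 kt.
135.575 × 0.514 ≈ 69.69 m/s → 69.7 m/s.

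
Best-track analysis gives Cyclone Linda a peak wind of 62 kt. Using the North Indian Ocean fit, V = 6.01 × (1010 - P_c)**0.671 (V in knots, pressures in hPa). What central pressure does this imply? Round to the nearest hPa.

ΔP = (V / 6.01)^(1/0.671) = (62/6.01)^1.490.
62/6.01 = 10.316; 10.316^1.490 ≈ 32.39 hPa.
P_c = 1010 − 32.39 = 977.61 ≈ 978 hPa.

978 hPa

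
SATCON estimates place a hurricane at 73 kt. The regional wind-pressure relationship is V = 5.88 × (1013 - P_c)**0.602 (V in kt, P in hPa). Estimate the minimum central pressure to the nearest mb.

ΔP = (V / 5.88)^(1/0.602) = (73/5.88)^1.661.
73/5.88 = 12.415; 12.415^1.661 ≈ 65.64 mb.
P_c = 1013 − 65.64 = 947.36 ≈ 947 mb.

947 mb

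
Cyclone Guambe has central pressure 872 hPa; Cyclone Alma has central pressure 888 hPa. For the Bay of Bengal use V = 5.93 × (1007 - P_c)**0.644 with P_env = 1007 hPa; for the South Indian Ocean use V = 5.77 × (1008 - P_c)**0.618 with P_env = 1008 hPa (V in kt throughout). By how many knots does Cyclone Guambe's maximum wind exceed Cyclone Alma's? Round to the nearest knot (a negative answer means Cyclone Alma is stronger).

Cyclone Guambe: ΔP = 135; V ≈ 5.93 × 135^0.644 ≈ 139.63 kt.
Cyclone Alma: ΔP = 120; V ≈ 5.77 × 120^0.618 ≈ 111.20 kt.
Difference ≈ 139.63 − 111.20 = 28.43 → 28 kt.

28 kt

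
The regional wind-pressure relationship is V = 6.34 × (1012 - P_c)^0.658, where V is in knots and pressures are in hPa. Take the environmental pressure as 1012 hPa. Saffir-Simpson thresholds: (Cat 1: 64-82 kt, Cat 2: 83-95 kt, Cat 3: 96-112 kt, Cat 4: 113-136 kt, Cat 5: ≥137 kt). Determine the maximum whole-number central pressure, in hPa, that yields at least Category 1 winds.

978 hPa

Category 1 begins at V = 64 kt.
Required ΔP = (64/6.34)^(1/0.658) = 10.095^1.520 ≈ 33.57 hPa.
P_c ≤ 1012 − 33.57 = 978.43, so the highest integer P_c is 978 hPa.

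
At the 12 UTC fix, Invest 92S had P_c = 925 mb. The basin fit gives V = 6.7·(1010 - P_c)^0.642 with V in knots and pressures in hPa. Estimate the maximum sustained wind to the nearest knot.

116 kt

ΔP = 1010 − 925 = 85 mb.
85^0.642 ≈ 17.326.
V ≈ 6.7 × 17.326 ≈ 116.1 kt.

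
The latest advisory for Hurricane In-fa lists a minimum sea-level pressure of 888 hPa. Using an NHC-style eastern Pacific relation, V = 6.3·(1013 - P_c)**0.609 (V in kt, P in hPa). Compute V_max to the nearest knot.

119 kt

ΔP = 1013 − 888 = 125 hPa.
125^0.609 ≈ 18.924.
V ≈ 6.3 × 18.924 ≈ 119.2 kt.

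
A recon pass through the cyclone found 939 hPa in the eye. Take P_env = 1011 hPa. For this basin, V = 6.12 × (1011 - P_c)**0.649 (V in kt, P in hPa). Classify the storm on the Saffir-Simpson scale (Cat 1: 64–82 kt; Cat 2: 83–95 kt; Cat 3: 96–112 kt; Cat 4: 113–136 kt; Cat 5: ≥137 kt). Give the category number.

3

ΔP = 1011 − 939 = 72 hPa.
V ≈ 6.12 × 72^0.649 = 6.12 × 16.05 ≈ 98 kt.
98 kt falls in the Category 3 band.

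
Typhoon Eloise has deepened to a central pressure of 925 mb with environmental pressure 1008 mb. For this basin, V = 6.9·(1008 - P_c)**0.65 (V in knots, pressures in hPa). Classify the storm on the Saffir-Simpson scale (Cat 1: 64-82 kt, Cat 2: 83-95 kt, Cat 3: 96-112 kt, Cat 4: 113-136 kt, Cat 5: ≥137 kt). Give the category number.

4

ΔP = 1008 − 925 = 83 mb.
V ≈ 6.9 × 83^0.65 = 6.9 × 17.68 ≈ 122 kt.
122 kt falls in the Category 4 band.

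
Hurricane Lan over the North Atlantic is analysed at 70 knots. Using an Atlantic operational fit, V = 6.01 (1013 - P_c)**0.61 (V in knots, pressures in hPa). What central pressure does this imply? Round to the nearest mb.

957 mb

ΔP = (V / 6.01)^(1/0.61) = (70/6.01)^1.639.
70/6.01 = 11.647; 11.647^1.639 ≈ 55.96 mb.
P_c = 1013 − 55.96 = 957.04 ≈ 957 mb.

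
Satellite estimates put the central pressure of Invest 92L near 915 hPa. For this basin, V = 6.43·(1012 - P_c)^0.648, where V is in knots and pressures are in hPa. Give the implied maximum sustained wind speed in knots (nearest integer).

ΔP = 1012 − 915 = 97 hPa.
97^0.648 ≈ 19.383.
V ≈ 6.43 × 19.383 ≈ 124.6 kt.

125 kt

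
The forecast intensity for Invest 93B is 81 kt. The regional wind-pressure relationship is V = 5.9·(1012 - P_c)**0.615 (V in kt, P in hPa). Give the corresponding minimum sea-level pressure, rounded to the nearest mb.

ΔP = (V / 5.9)^(1/0.615) = (81/5.9)^1.626.
81/5.9 = 13.729; 13.729^1.626 ≈ 70.76 mb.
P_c = 1012 − 70.76 = 941.24 ≈ 941 mb.

941 mb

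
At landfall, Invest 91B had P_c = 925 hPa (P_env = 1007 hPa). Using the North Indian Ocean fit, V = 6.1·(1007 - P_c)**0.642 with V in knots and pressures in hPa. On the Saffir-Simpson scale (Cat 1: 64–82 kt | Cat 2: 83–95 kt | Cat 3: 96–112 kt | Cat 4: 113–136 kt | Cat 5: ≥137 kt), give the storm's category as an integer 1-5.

ΔP = 1007 − 925 = 82 hPa.
V ≈ 6.1 × 82^0.642 = 6.1 × 16.93 ≈ 103 kt.
103 kt falls in the Category 3 band.

3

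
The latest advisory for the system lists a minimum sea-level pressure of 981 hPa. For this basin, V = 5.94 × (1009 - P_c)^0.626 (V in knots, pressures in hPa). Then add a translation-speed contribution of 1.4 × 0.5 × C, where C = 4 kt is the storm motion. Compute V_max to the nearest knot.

ΔP = 1009 − 981 = 28 hPa.
28^0.626 ≈ 8.052.
V ≈ 5.94 × 8.052 ≈ 47.8 kt.
Translation term: 1.4 × 0.5 × 4 = 2.8 kt.
Corrected V ≈ 50.6 kt → 51 kt.

51 kt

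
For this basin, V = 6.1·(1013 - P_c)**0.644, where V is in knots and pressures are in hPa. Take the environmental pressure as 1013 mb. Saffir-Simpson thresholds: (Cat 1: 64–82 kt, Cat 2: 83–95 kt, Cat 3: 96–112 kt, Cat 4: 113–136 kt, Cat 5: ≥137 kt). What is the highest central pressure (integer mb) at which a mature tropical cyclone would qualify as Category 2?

955 mb

Category 2 begins at V = 83 kt.
Required ΔP = (83/6.1)^(1/0.644) = 13.607^1.553 ≈ 57.61 mb.
P_c ≤ 1013 − 57.61 = 955.39, so the highest integer P_c is 955 mb.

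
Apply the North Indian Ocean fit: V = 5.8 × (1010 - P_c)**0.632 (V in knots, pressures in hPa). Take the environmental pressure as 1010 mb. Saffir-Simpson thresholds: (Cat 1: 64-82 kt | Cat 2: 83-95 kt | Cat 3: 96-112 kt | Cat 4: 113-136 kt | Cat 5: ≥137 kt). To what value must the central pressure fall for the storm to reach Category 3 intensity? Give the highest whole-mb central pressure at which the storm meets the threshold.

925 mb

Category 3 begins at V = 96 kt.
Required ΔP = (96/5.8)^(1/0.632) = 16.552^1.582 ≈ 84.83 mb.
P_c ≤ 1010 − 84.83 = 925.17, so the highest integer P_c is 925 mb.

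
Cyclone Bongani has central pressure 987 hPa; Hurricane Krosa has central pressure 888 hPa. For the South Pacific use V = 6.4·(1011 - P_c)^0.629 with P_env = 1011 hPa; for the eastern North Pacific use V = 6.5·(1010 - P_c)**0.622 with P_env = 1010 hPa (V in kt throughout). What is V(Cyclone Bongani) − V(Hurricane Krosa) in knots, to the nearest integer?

Cyclone Bongani: ΔP = 24; V ≈ 6.4 × 24^0.629 ≈ 47.24 kt.
Hurricane Krosa: ΔP = 122; V ≈ 6.5 × 122^0.622 ≈ 129.01 kt.
Difference ≈ 47.24 − 129.01 = -81.77 → -82 kt.

-82 kt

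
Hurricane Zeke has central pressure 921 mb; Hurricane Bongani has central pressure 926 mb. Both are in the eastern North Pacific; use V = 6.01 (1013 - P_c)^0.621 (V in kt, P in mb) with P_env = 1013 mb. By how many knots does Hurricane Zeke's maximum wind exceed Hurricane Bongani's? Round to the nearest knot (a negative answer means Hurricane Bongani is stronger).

Hurricane Zeke: ΔP = 92; V ≈ 6.01 × 92^0.621 ≈ 99.63 kt.
Hurricane Bongani: ΔP = 87; V ≈ 6.01 × 87^0.621 ≈ 96.23 kt.
Difference ≈ 99.63 − 96.23 = 3.40 → 3 kt.

3 kt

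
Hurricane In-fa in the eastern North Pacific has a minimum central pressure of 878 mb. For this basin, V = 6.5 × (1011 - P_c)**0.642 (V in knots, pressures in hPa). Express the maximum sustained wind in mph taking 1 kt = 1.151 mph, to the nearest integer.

173 mph

ΔP = 1011 − 878 = 133 mb.
V ≈ 6.5 × 133^0.642 = 6.5 × 23.095 ≈ 150.116 kt.
150.116 × 1.151 ≈ 172.78 mph → 173 mph.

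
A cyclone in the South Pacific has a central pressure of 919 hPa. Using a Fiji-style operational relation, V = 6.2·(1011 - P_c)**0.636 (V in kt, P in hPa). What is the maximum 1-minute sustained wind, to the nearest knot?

ΔP = 1011 − 919 = 92 hPa.
92^0.636 ≈ 17.741.
V ≈ 6.2 × 17.741 ≈ 110.0 kt.

110 kt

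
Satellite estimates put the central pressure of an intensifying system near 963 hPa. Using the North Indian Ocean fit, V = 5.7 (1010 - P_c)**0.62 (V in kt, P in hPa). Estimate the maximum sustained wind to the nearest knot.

ΔP = 1010 − 963 = 47 hPa.
47^0.62 ≈ 10.882.
V ≈ 5.7 × 10.882 ≈ 62.0 kt.

62 kt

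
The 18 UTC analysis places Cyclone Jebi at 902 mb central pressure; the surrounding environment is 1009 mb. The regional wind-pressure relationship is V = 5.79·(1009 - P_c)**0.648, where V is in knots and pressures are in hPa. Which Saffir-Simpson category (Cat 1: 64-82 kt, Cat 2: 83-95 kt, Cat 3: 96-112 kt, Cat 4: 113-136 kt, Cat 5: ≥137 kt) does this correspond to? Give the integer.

4

ΔP = 1009 − 902 = 107 mb.
V ≈ 5.79 × 107^0.648 = 5.79 × 20.66 ≈ 120 kt.
120 kt falls in the Category 4 band.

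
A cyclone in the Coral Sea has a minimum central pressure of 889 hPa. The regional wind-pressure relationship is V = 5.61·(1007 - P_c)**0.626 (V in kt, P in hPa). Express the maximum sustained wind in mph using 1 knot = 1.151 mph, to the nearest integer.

128 mph

ΔP = 1007 − 889 = 118 hPa.
V ≈ 5.61 × 118^0.626 = 5.61 × 19.815 ≈ 111.163 kt.
111.163 × 1.151 ≈ 127.95 mph → 128 mph.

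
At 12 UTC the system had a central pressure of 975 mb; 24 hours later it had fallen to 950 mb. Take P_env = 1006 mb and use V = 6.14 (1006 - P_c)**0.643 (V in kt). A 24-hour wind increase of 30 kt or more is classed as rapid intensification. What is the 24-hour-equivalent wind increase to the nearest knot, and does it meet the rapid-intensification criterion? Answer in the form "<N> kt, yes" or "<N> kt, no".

26 kt, no

V₁: ΔP = 31, V ≈ 6.14 × 31^0.643 ≈ 55.86 kt.
V₂: ΔP = 56, V ≈ 6.14 × 56^0.643 ≈ 81.71 kt.
ΔV over 24 h = 25.85 kt → 24 h equivalent = 25.85 × 24/24 ≈ 25.85 kt.
26 kt < 30 kt ⇒ not rapid intensification.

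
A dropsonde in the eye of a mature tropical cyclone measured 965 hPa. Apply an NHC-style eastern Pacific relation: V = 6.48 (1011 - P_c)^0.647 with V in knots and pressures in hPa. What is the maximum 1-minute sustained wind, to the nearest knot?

ΔP = 1011 − 965 = 46 hPa.
46^0.647 ≈ 11.907.
V ≈ 6.48 × 11.907 ≈ 77.2 kt.

77 kt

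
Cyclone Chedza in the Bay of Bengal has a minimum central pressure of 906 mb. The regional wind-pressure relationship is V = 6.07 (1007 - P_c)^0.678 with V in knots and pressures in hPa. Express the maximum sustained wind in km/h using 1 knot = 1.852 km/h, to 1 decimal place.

256.9 km/h

ΔP = 1007 − 906 = 101 mb.
V ≈ 6.07 × 101^0.678 = 6.07 × 22.852 ≈ 138.713 kt.
138.713 × 1.852 ≈ 256.90 km/h → 256.9 km/h.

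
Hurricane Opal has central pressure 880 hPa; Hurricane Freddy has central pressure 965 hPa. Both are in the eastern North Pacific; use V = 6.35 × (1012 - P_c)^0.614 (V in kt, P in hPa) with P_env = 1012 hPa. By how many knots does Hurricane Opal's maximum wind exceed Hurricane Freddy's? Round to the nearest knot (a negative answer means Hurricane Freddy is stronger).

60 kt

Hurricane Opal: ΔP = 132; V ≈ 6.35 × 132^0.614 ≈ 127.29 kt.
Hurricane Freddy: ΔP = 47; V ≈ 6.35 × 47^0.614 ≈ 67.52 kt.
Difference ≈ 127.29 − 67.52 = 59.77 → 60 kt.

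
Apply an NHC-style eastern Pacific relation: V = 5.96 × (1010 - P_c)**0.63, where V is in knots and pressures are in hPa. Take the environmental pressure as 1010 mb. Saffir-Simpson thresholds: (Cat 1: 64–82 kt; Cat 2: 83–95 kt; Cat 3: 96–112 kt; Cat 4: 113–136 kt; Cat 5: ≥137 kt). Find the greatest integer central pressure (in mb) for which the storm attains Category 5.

Category 5 begins at V = 137 kt.
Required ΔP = (137/5.96)^(1/0.63) = 22.987^1.587 ≈ 144.90 mb.
P_c ≤ 1010 − 144.90 = 865.10, so the highest integer P_c is 865 mb.

865 mb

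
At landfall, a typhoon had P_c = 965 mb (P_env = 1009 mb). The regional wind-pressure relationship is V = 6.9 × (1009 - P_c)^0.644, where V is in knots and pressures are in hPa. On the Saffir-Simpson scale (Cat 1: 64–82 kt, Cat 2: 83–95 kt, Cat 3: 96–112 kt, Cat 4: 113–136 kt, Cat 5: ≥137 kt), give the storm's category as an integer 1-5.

ΔP = 1009 − 965 = 44 mb.
V ≈ 6.9 × 44^0.644 = 6.9 × 11.44 ≈ 79 kt.
79 kt falls in the Category 1 band.

1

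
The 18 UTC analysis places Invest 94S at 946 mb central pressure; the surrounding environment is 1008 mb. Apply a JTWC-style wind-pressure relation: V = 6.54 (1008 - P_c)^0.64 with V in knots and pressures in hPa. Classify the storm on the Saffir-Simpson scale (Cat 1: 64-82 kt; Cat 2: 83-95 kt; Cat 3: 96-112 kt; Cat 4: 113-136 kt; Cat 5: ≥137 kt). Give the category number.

2

ΔP = 1008 − 946 = 62 mb.
V ≈ 6.54 × 62^0.64 = 6.54 × 14.03 ≈ 92 kt.
92 kt falls in the Category 2 band.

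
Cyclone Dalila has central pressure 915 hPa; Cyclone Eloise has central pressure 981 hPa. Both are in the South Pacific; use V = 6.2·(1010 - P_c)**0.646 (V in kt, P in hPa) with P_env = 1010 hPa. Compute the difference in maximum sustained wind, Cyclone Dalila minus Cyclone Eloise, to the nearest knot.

63 kt

Cyclone Dalila: ΔP = 95; V ≈ 6.2 × 95^0.646 ≈ 117.49 kt.
Cyclone Eloise: ΔP = 29; V ≈ 6.2 × 29^0.646 ≈ 54.59 kt.
Difference ≈ 117.49 − 54.59 = 62.90 → 63 kt.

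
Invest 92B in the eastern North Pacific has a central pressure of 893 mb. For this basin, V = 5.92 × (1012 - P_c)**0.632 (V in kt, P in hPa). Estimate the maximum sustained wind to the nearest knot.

121 kt

ΔP = 1012 − 893 = 119 mb.
119^0.632 ≈ 20.500.
V ≈ 5.92 × 20.500 ≈ 121.4 kt.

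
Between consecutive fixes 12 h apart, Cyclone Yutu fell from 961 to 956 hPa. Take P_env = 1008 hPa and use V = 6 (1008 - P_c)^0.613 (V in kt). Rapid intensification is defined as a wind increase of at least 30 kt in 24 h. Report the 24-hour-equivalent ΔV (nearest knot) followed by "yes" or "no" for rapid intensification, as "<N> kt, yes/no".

8 kt, no

V₁: ΔP = 47, V ≈ 6 × 47^0.613 ≈ 63.55 kt.
V₂: ΔP = 52, V ≈ 6 × 52^0.613 ≈ 67.62 kt.
ΔV over 12 h = 4.07 kt → 24 h equivalent = 4.07 × 24/12 ≈ 8.14 kt.
8 kt < 30 kt ⇒ not rapid intensification.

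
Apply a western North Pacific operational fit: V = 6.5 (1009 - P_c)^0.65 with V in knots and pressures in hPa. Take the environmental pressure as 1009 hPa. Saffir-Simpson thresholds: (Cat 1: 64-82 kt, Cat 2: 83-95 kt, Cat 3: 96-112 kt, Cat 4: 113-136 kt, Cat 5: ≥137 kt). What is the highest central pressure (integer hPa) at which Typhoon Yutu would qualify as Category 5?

Category 5 begins at V = 137 kt.
Required ΔP = (137/6.5)^(1/0.65) = 21.077^1.538 ≈ 108.80 hPa.
P_c ≤ 1009 − 108.80 = 900.20, so the highest integer P_c is 900 hPa.

900 hPa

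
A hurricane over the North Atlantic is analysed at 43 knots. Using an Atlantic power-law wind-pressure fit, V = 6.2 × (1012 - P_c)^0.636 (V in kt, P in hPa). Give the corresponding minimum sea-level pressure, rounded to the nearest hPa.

ΔP = (V / 6.2)^(1/0.636) = (43/6.2)^1.572.
43/6.2 = 6.935; 6.935^1.572 ≈ 21.01 hPa.
P_c = 1012 − 21.01 = 990.99 ≈ 991 hPa.

991 hPa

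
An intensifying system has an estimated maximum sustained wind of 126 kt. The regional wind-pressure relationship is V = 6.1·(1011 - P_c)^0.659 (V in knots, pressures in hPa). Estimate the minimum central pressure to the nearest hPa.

ΔP = (V / 6.1)^(1/0.659) = (126/6.1)^1.517.
126/6.1 = 20.656; 20.656^1.517 ≈ 98.97 hPa.
P_c = 1011 − 98.97 = 912.03 ≈ 912 hPa.

912 hPa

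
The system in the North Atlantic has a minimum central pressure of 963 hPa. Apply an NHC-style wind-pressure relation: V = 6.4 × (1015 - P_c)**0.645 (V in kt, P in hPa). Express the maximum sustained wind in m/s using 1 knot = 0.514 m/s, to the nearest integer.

42 m/s

ΔP = 1015 − 963 = 52 hPa.
V ≈ 6.4 × 52^0.645 = 6.4 × 12.789 ≈ 81.847 kt.
81.847 × 0.514 ≈ 42.07 m/s → 42 m/s.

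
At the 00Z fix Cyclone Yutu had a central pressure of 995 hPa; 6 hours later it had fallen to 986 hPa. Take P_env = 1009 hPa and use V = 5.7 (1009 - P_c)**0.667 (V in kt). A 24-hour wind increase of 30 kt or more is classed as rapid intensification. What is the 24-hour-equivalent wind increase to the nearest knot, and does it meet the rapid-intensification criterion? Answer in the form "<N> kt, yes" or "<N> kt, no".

52 kt, yes

V₁: ΔP = 14, V ≈ 5.7 × 14^0.667 ≈ 33.14 kt.
V₂: ΔP = 23, V ≈ 5.7 × 23^0.667 ≈ 46.15 kt.
ΔV over 6 h = 13.01 kt → 24 h equivalent = 13.01 × 24/6 ≈ 52.04 kt.
52 kt ≥ 30 kt ⇒ rapid intensification.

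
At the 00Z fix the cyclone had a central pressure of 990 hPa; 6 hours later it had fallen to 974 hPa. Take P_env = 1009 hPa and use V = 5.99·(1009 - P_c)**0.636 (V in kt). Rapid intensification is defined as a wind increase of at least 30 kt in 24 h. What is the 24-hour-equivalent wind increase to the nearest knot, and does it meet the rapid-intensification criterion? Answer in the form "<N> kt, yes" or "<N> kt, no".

74 kt, yes

V₁: ΔP = 19, V ≈ 5.99 × 19^0.636 ≈ 38.97 kt.
V₂: ΔP = 35, V ≈ 5.99 × 35^0.636 ≈ 57.47 kt.
ΔV over 6 h = 18.50 kt → 24 h equivalent = 18.50 × 24/6 ≈ 74.00 kt.
74 kt ≥ 30 kt ⇒ rapid intensification.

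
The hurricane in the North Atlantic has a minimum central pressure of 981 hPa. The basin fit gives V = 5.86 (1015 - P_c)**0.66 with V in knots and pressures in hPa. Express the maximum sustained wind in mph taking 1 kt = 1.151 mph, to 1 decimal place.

69.1 mph

ΔP = 1015 − 981 = 34 hPa.
V ≈ 5.86 × 34^0.66 = 5.86 × 10.251 ≈ 60.072 kt.
60.072 × 1.151 ≈ 69.14 mph → 69.1 mph.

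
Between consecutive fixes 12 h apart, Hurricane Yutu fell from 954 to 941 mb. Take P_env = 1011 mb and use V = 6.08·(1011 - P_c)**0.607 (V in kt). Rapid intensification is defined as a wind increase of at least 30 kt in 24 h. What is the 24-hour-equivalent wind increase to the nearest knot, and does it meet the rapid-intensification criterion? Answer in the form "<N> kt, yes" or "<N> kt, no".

19 kt, no

V₁: ΔP = 57, V ≈ 6.08 × 57^0.607 ≈ 70.75 kt.
V₂: ΔP = 70, V ≈ 6.08 × 70^0.607 ≈ 80.15 kt.
ΔV over 12 h = 9.40 kt → 24 h equivalent = 9.40 × 24/12 ≈ 18.80 kt.
19 kt < 30 kt ⇒ not rapid intensification.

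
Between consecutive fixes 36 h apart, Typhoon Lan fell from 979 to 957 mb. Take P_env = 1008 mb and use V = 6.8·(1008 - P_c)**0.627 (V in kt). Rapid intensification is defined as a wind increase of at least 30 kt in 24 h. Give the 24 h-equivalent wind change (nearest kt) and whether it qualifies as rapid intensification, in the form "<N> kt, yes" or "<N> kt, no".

16 kt, no

V₁: ΔP = 29, V ≈ 6.8 × 29^0.627 ≈ 56.16 kt.
V₂: ΔP = 51, V ≈ 6.8 × 51^0.627 ≈ 80.01 kt.
ΔV over 36 h = 23.85 kt → 24 h equivalent = 23.85 × 24/36 ≈ 15.90 kt.
16 kt < 30 kt ⇒ not rapid intensification.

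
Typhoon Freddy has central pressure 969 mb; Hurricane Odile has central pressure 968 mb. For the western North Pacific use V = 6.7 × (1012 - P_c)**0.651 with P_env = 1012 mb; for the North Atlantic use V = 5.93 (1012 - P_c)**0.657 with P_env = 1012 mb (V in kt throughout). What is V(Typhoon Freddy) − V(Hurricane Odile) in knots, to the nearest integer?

Typhoon Freddy: ΔP = 43; V ≈ 6.7 × 43^0.651 ≈ 77.53 kt.
Hurricane Odile: ΔP = 44; V ≈ 5.93 × 44^0.657 ≈ 71.25 kt.
Difference ≈ 77.53 − 71.25 = 6.28 → 6 kt.

6 kt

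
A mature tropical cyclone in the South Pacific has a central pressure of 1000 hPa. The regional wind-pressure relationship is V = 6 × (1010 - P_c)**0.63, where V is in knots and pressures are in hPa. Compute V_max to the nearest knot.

ΔP = 1010 − 1000 = 10 hPa.
10^0.63 ≈ 4.266.
V ≈ 6 × 4.266 ≈ 25.6 kt.

26 kt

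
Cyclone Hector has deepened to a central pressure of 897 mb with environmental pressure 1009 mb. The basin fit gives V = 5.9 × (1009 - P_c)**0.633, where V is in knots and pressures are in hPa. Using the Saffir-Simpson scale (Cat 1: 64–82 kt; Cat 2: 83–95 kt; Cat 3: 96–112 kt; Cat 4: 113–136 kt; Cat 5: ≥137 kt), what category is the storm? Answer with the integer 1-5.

4

ΔP = 1009 − 897 = 112 mb.
V ≈ 5.9 × 112^0.633 = 5.9 × 19.82 ≈ 117 kt.
117 kt falls in the Category 4 band.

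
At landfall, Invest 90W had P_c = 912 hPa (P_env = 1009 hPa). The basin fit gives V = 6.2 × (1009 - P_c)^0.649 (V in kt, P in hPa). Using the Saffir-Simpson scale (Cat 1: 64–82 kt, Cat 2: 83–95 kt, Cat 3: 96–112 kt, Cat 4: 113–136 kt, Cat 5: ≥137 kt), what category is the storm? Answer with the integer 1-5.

4

ΔP = 1009 − 912 = 97 hPa.
V ≈ 6.2 × 97^0.649 = 6.2 × 19.47 ≈ 121 kt.
121 kt falls in the Category 4 band.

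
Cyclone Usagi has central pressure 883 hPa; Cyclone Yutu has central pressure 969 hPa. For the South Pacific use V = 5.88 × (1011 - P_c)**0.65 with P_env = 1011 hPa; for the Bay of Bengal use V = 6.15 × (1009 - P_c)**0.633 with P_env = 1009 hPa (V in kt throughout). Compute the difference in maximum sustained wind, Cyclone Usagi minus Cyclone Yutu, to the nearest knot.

74 kt

Cyclone Usagi: ΔP = 128; V ≈ 5.88 × 128^0.65 ≈ 137.74 kt.
Cyclone Yutu: ΔP = 40; V ≈ 6.15 × 40^0.633 ≈ 63.53 kt.
Difference ≈ 137.74 − 63.53 = 74.21 → 74 kt.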